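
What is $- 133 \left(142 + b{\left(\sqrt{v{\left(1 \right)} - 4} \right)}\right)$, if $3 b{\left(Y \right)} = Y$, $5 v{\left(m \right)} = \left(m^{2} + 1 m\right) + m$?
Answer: $-18886 - \frac{133 i \sqrt{85}}{15} \approx -18886.0 - 81.747 i$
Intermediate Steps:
$v{\left(m \right)} = \frac{m^{2}}{5} + \frac{2 m}{5}$ ($v{\left(m \right)} = \frac{\left(m^{2} + 1 m\right) + m}{5} = \frac{\left(m^{2} + m\right) + m}{5} = \frac{\left(m + m^{2}\right) + m}{5} = \frac{m^{2} + 2 m}{5} = \frac{m^{2}}{5} + \frac{2 m}{5}$)
$b{\left(Y \right)} = \frac{Y}{3}$
$- 133 \left(142 + b{\left(\sqrt{v{\left(1 \right)} - 4} \right)}\right) = - 133 \left(142 + \frac{\sqrt{\frac{1}{5} \cdot 1 \left(2 + 1\right) - 4}}{3}\right) = - 133 \left(142 + \frac{\sqrt{\frac{1}{5} \cdot 1 \cdot 3 - 4}}{3}\right) = - 133 \left(142 + \frac{\sqrt{\frac{3}{5} - 4}}{3}\right) = - 133 \left(142 + \frac{\sqrt{- \frac{17}{5}}}{3}\right) = - 133 \left(142 + \frac{\frac{1}{5} i \sqrt{85}}{3}\right) = - 133 \left(142 + \frac{i \sqrt{85}}{15}\right) = -18886 - \frac{133 i \sqrt{85}}{15}$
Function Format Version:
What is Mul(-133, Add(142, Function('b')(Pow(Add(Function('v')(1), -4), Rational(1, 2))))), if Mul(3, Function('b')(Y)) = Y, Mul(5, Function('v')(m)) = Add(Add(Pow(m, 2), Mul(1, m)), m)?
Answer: Add(-18886, Mul(Rational(-133, 15), I, Pow(85, Rational(1, 2)))) ≈ Add(-18886., Mul(-81.747, I))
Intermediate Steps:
Function('v')(m) = Add(Mul(Rational(1, 5), Pow(m, 2)), Mul(Rational(2, 5), m)) (Function('v')(m) = Mul(Rational(1, 5), Add(Add(Pow(m, 2), Mul(1, m)), m)) = Mul(Rational(1, 5), Add(Add(Pow(m, 2), m), m)) = Mul(Rational(1, 5), Add(Add(m, Pow(m, 2)), m)) = Mul(Rational(1, 5), Add(Pow(m, 2), Mul(2, m))) = Add(Mul(Rational(1, 5), Pow(m, 2)), Mul(Rational(2, 5), m)))
Function('b')(Y) = Mul(Rational(1, 3), Y)
Mul(-133, Add(142, Function('b')(Pow(Add(Function('v')(1), -4), Rational(1, 2))))) = Mul(-133, Add(142, Mul(Rational(1, 3), Pow(Add(Mul(Rational(1, 5), 1, Add(2, 1)), -4), Rational(1, 2))))) = Mul(-133, Add(142, Mul(Rational(1, 3), Pow(Add(Mul(Rational(1, 5), 1, 3), -4), Rational(1, 2))))) = Mul(-133, Add(142, Mul(Rational(1, 3), Pow(Add(Rational(3, 5), -4), Rational(1, 2))))) = Mul(-133, Add(142, Mul(Rational(1, 3), Pow(Rational(-17, 5), Rational(1, 2))))) = Mul(-133, Add(142, Mul(Rational(1, 3), Mul(Rational(1, 5), I, Pow(85, Rational(1, 2)))))) = Mul(-133, Add(142, Mul(Rational(1, 15), I, Pow(85, Rational(1, 2))))) = Add(-18886, Mul(Rational(-133, 15), I, Pow(85, Rational(1, 2))))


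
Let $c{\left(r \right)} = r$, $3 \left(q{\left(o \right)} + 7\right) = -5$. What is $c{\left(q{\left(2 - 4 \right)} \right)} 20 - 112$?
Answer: $- \frac{856}{3} \approx -285.33$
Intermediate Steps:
$q{\left(o \right)} = - \frac{26}{3}$ ($q{\left(o \right)} = -7 + \frac{1}{3} \left(-5\right) = -7 - \frac{5}{3} = - \frac{26}{3}$)
$c{\left(q{\left(2 - 4 \right)} \right)} 20 - 112 = \left(- \frac{26}{3}\right) 20 - 112 = - \frac{520}{3} - 112 = - \frac{856}{3}$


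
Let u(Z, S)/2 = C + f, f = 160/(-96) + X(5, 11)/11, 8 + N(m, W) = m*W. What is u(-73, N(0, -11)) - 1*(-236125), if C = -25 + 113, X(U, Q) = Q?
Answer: 708899/3 ≈ 2.3630e+5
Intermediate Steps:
N(m, W) = -8 + W*m (N(m, W) = -8 + m*W = -8 + W*m)
f = -⅔ (f = 160/(-96) + 11/11 = 160*(-1/96) + 11*(1/11) = -5/3 + 1 = -⅔ ≈ -0.66667)
C = 88
u(Z, S) = 524/3 (u(Z, S) = 2*(88 - ⅔) = 2*(262/3) = 524/3)
u(-73, N(0, -11)) - 1*(-236125) = 524/3 - 1*(-236125) = 524/3 + 236125 = 708899/3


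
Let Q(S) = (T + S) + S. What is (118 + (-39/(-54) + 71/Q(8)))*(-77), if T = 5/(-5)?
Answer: -855547/90 ≈ -9506.1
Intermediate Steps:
T = -1 (T = 5*(-⅕) = -1)
Q(S) = -1 + 2*S (Q(S) = (-1 + S) + S = -1 + 2*S)
(118 + (-39/(-54) + 71/Q(8)))*(-77) = (118 + (-39/(-54) + 71/(-1 + 2*8)))*(-77) = (118 + (-39*(-1/54) + 71/(-1 + 16)))*(-77) = (118 + (13/18 + 71/15))*(-77) = (118 + 491/90)*(-77) = (11111/90)*(-77) = -855547/90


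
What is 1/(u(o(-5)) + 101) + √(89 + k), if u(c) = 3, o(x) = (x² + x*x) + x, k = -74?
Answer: 1/104 + √15 ≈ 3.8826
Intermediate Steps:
o(x) = x + 2*x² (o(x) = (x² + x²) + x = 2*x² + x = x + 2*x²)
1/(u(o(-5)) + 101) + √(89 + k) = 1/(3 + 101) + √(89 - 74) = 1/104 + √15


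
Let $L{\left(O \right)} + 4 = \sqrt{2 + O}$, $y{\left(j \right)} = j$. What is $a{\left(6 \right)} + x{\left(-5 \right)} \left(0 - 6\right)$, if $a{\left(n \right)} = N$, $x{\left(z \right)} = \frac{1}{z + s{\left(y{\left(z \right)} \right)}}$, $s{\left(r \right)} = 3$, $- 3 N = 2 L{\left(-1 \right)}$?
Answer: $5$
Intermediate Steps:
$L{\left(O \right)} = -4 + \sqrt{2 + O}$
$N = 2$ ($N = - \frac{2 \left(-4 + \sqrt{2 - 1}\right)}{3} = - \frac{2 \left(-4 + \sqrt{1}\right)}{3} = - \frac{2 \left(-4 + 1\right)}{3} = - \frac{2 \left(-3\right)}{3} = \left(- \frac{1}{3}\right) \left(-6\right) = 2$)
$x{\left(z \right)} = \frac{1}{3 + z}$ ($x{\left(z \right)} = \frac{1}{z + 3} = \frac{1}{3 + z}$)
$a{\left(n \right)} = 2$
$a{\left(6 \right)} + x{\left(-5 \right)} \left(0 - 6\right) = 2 + \frac{0 - 6}{3 - 5} = 2 + \frac{0 - 6}{-2} = 2 - -3 = 2 + 3 = 5$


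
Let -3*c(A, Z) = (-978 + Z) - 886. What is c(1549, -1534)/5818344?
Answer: 1699/8727516 ≈ 0.00019467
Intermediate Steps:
c(A, Z) = 1864/3 - Z/3 (c(A, Z) = -((-978 + Z) - 886)/3 = -(-1864 + Z)/3 = 1864/3 - Z/3)
c(1549, -1534)/5818344 = (1864/3 - 1/3*(-1534))/5818344 = (1864/3 + 1534/3)*(1/5818344) = (3398/3)*(1/5818344) = 1699/8727516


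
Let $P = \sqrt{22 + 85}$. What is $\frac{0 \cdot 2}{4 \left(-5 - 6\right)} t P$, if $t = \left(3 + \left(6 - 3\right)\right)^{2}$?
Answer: $0$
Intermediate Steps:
$t = 36$ ($t = \left(3 + \left(6 - 3\right)\right)^{2} = \left(3 + 3\right)^{2} = 6^{2} = 36$)
$P = \sqrt{107} \approx 10.344$
$\frac{0 \cdot 2}{4 \left(-5 - 6\right)} t P = \frac{0 \cdot 2}{4 \left(-5 - 6\right)} 36 \sqrt{107} = \frac{0}{4 \left(-11\right)} 36 \sqrt{107} = \frac{0}{-44} \cdot 36 \sqrt{107} = 0 \left(- \frac{1}{44}\right) 36 \sqrt{107} = 0 \cdot 36 \sqrt{107} = 0 \sqrt{107} = 0$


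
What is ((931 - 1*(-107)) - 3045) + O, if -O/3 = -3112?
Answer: 7329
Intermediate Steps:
O = 9336 (O = -3*(-3112) = 9336)
((931 - 1*(-107)) - 3045) + O = ((931 - 1*(-107)) - 3045) + 9336 = ((931 + 107) - 3045) + 9336 = (1038 - 3045) + 9336 = -2007 + 9336 = 7329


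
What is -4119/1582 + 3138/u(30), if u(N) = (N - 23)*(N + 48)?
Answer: 64651/20566 ≈ 3.1436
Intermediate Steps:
u(N) = (-23 + N)*(48 + N)
-4119/1582 + 3138/u(30) = -4119/1582 + 3138/(-1104 + 30**2 + 25*30) = -4119*1/1582 + 3138/(-1104 + 900 + 750) = -4119/1582 + 3138/546 = -4119/1582 + 3138*(1/546) = -4119/1582 + 523/91 = 64651/20566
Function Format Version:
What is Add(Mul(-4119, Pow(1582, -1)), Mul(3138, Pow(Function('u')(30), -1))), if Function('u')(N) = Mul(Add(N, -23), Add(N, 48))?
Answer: Rational(64651, 20566) ≈ 3.1436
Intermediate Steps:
Function('u')(N) = Mul(Add(-23, N), Add(48, N))
Add(Mul(-4119, Pow(1582, -1)), Mul(3138, Pow(Function('u')(30), -1))) = Add(Mul(-4119, Pow(1582, -1)), Mul(3138, Pow(Add(-1104, Pow(30, 2), Mul(25, 30)), -1))) = Add(Mul(-4119, Rational(1, 1582)), Mul(3138, Pow(Add(-1104, 900, 750), -1))) = Add(Rational(-4119, 1582), Mul(3138, Pow(546, -1))) = Add(Rational(-4119, 1582), Mul(3138, Rational(1, 546))) = Add(Rational(-4119, 1582), Rational(523, 91)) = Rational(64651, 20566)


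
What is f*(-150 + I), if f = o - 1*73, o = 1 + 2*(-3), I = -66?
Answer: 16848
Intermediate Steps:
o = -5 (o = 1 - 6 = -5)
f = -78 (f = -5 - 1*73 = -5 - 73 = -78)
f*(-150 + I) = -78*(-150 - 66) = -78*(-216) = 16848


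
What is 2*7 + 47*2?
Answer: 108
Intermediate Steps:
2*7 + 47*2 = 14 + 94 = 108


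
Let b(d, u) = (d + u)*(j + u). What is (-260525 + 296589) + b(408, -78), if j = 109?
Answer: 46294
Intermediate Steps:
b(d, u) = (109 + u)*(d + u) (b(d, u) = (d + u)*(109 + u) = (109 + u)*(d + u))
(-260525 + 296589) + b(408, -78) = (-260525 + 296589) + ((-78)**2 + 109*408 + 109*(-78) + 408*(-78)) = 36064 + (6084 + 44472 - 8502 - 31824) = 36064 + 10230 = 46294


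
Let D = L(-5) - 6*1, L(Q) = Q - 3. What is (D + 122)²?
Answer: 11664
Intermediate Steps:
L(Q) = -3 + Q
D = -14 (D = (-3 - 5) - 6*1 = -8 - 6 = -14)
(D + 122)² = (-14 + 122)² = 108² = 11664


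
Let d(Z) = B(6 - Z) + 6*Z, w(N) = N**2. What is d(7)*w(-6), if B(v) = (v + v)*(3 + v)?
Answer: 1368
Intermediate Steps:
B(v) = 2*v*(3 + v) (B(v) = (2*v)*(3 + v) = 2*v*(3 + v))
d(Z) = 6*Z + 2*(6 - Z)*(9 - Z) (d(Z) = 2*(6 - Z)*(3 + (6 - Z)) + 6*Z = 2*(6 - Z)*(9 - Z) + 6*Z = 6*Z + 2*(6 - Z)*(9 - Z))
d(7)*w(-6) = (108 - 24*7 + 2*7**2)*(-6)**2 = (108 - 168 + 2*49)*36 = (108 - 168 + 98)*36 = 38*36 = 1368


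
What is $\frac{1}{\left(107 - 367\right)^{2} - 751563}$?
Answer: $- \frac{1}{683963} \approx -1.4621 \cdot 10^{-6}$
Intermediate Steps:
$\frac{1}{\left(107 - 367\right)^{2} - 751563} = \frac{1}{\left(-260\right)^{2} - 751563} = \frac{1}{67600 - 751563} = \frac{1}{-683963} = - \frac{1}{683963}$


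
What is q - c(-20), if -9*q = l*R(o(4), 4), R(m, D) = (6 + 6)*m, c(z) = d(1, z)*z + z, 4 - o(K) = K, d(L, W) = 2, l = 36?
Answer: 60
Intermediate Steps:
o(K) = 4 - K
c(z) = 3*z (c(z) = 2*z + z = 3*z)
R(m, D) = 12*m
q = 0 (q = -4*12*(4 - 1*4) = -4*12*(4 - 4) = -4*12*0 = -4*0 = -⅑*0 = 0)
q - c(-20) = 0 - 3*(-20) = 0 - 1*(-60) = 0 + 60 = 60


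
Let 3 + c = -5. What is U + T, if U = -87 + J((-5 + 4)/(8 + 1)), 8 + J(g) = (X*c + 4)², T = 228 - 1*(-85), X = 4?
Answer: 1002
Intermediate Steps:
c = -8 (c = -3 - 5 = -8)
T = 313 (T = 228 + 85 = 313)
J(g) = 776 (J(g) = -8 + (4*(-8) + 4)² = -8 + (-32 + 4)² = -8 + (-28)² = -8 + 784 = 776)
U = 689 (U = -87 + 776 = 689)
U + T = 689 + 313 = 1002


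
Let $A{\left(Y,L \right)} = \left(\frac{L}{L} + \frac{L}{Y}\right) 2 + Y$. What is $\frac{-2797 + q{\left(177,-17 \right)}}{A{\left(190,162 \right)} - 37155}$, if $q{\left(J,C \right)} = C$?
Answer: $\frac{89110}{1170441} \approx 0.076134$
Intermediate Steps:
$A{\left(Y,L \right)} = 2 + Y + \frac{2 L}{Y}$ ($A{\left(Y,L \right)} = \left(1 + \frac{L}{Y}\right) 2 + Y = \left(2 + \frac{2 L}{Y}\right) + Y = 2 + Y + \frac{2 L}{Y}$)
$\frac{-2797 + q{\left(177,-17 \right)}}{A{\left(190,162 \right)} - 37155} = \frac{-2797 - 17}{\left(2 + 190 + 2 \cdot 162 \cdot \frac{1}{190}\right) - 37155} = - \frac{2814}{\left(2 + 190 + 2 \cdot 162 \cdot \frac{1}{190}\right) - 37155} = - \frac{2814}{\left(2 + 190 + \frac{162}{95}\right) - 37155} = - \frac{2814}{\frac{18402}{95} - 37155} = - \frac{2814}{- \frac{3511323}{95}} = \left(-2814\right) \left(- \frac{95}{3511323}\right) = \frac{89110}{1170441}$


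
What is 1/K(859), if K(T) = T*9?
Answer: 1/7731 ≈ 0.00012935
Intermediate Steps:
K(T) = 9*T
1/K(859) = 1/(9*859) = 1/7731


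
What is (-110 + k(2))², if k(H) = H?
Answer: 11664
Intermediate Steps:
(-110 + k(2))² = (-110 + 2)² = (-108)² = 11664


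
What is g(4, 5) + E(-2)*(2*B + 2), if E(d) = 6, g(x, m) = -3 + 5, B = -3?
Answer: -22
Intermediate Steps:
g(x, m) = 2
g(4, 5) + E(-2)*(2*B + 2) = 2 + 6*(2*(-3) + 2) = 2 + 6*(-6 + 2) = 2 + 6*(-4) = 2 - 24 = -22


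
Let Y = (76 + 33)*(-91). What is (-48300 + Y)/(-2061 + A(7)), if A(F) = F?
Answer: 58219/2054 ≈ 28.344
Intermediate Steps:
Y = -9919 (Y = 109*(-91) = -9919)
(-48300 + Y)/(-2061 + A(7)) = (-48300 - 9919)/(-2061 + 7) = -58219/(-2054) = -58219*(-1/2054) = 58219/2054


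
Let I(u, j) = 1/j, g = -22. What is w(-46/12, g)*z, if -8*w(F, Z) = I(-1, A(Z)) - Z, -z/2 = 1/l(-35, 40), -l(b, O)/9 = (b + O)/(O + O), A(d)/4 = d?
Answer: -215/22 ≈ -9.7727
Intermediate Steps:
A(d) = 4*d
l(b, O) = -9*(O + b)/(2*O) (l(b, O) = -9*(b + O)/(O + O) = -9*(O + b)/(2*O))
z = 32/9 (z = -2*80/(9*(-1*40 - 1*(-35))) = -2*80/(9*(-40 + 35)) = -2/((9/2)*(1/40)*(-5)) = -2/(-9/16) = -2*(-16/9) = 32/9 ≈ 3.5556)
w(F, Z) = -1/(32*Z) + Z/8 (w(F, Z) = -(1/(4*Z) - Z)/8 = -(-Z + 1/(4*Z))/8 = -1/(32*Z) + Z/8)
w(-46/12, g)*z = (-1/32/(-22) + (⅛)*(-22))*(32/9) = (-1/32*(-1/22) - 11/4)*(32/9) = (1/704 - 11/4)*(32/9) = -1935/704*32/9 = -215/22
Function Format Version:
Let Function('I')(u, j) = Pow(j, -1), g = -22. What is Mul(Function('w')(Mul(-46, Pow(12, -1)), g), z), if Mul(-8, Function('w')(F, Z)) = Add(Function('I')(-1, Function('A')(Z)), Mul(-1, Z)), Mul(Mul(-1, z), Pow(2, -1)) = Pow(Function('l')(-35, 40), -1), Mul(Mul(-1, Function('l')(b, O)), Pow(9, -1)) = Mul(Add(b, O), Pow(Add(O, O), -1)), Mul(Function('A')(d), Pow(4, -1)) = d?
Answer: Rational(-215, 22) ≈ -9.7727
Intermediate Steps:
Function('A')(d) = Mul(4, d)
Function('l')(b, O) = Mul(Rational(-9, 2), Pow(O, -1), Add(O, b)) (Function('l')(b, O) = Mul(-9, Mul(Add(b, O), Pow(Add(O, O), -1))) = Mul(-9, Mul(Add(O, b), Pow(Mul(2, O), -1))) = Mul(-9, Mul(Add(O, b), Mul(Rational(1, 2), Pow(O, -1)))) = Mul(-9, Mul(Rational(1, 2), Pow(O, -1), Add(O, b))) = Mul(Rational(-9, 2), Pow(O, -1), Add(O, b)))
z = Rational(32, 9) (z = Mul(-2, Pow(Mul(Rational(9, 2), Pow(40, -1), Add(Mul(-1, 40), Mul(-1, -35))), -1)) = Mul(-2, Pow(Mul(Rational(9, 2), Rational(1, 40), Add(-40, 35)), -1)) = Mul(-2, Pow(Mul(Rational(9, 2), Rational(1, 40), -5), -1)) = Mul(-2, Pow(Rational(-9, 16), -1)) = Mul(-2, Rational(-16, 9)) = Rational(32, 9) ≈ 3.5556)
Function('w')(F, Z) = Add(Mul(Rational(-1, 32), Pow(Z, -1)), Mul(Rational(1, 8), Z)) (Function('w')(F, Z) = Mul(Rational(-1, 8), Add(Pow(Mul(4, Z), -1), Mul(-1, Z))) = Mul(Rational(-1, 8), Add(Mul(Rational(1, 4), Pow(Z, -1)), Mul(-1, Z))) = Mul(Rational(-1, 8), Add(Mul(-1, Z), Mul(Rational(1, 4), Pow(Z, -1)))) = Add(Mul(Rational(-1, 32), Pow(Z, -1)), Mul(Rational(1, 8), Z)))
Mul(Function('w')(Mul(-46, Pow(12, -1)), g), z) = Mul(Add(Mul(Rational(-1, 32), Pow(-22, -1)), Mul(Rational(1, 8), -22)), Rational(32, 9)) = Mul(Add(Mul(Rational(-1, 32), Rational(-1, 22)), Rational(-11, 4)), Rational(32, 9)) = Mul(Add(Rational(1, 704), Rational(-11, 4)), Rational(32, 9)) = Mul(Rational(-1935, 704), Rational(32, 9)) = Rational(-215, 22)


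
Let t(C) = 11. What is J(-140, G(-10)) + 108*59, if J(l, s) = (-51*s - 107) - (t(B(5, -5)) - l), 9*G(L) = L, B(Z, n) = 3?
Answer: 18512/3 ≈ 6170.7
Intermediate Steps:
G(L) = L/9
J(l, s) = -118 + l - 51*s (J(l, s) = (-51*s - 107) - (11 - l) = (-107 - 51*s) + (-11 + l) = -118 + l - 51*s)
J(-140, G(-10)) + 108*59 = (-118 - 140 - 17*(-10)/3) + 108*59 = (-118 - 140 - 51*(-10/9)) + 6372 = (-118 - 140 + 170/3) + 6372 = -604/3 + 6372 = 18512/3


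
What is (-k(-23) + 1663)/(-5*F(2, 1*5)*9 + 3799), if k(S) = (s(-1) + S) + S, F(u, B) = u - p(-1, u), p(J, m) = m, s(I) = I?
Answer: 1710/3799 ≈ 0.45012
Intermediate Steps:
F(u, B) = 0 (F(u, B) = u - u = 0)
k(S) = -1 + 2*S (k(S) = (-1 + S) + S = -1 + 2*S)
(-k(-23) + 1663)/(-5*F(2, 1*5)*9 + 3799) = (-(-1 + 2*(-23)) + 1663)/(-5*0*9 + 3799) = (-(-1 - 46) + 1663)/(0*9 + 3799) = (-1*(-47) + 1663)/(0 + 3799) = (47 + 1663)/3799 = 1710*(1/3799) = 1710/3799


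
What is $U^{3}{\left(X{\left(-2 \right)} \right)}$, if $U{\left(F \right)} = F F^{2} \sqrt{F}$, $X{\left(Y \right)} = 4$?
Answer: $2097152$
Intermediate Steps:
$U{\left(F \right)} = F^{\frac{7}{2}}$ ($U{\left(F \right)} = F^{3} \sqrt{F} = F^{\frac{7}{2}}$)
$U^{3}{\left(X{\left(-2 \right)} \right)} = \left(4^{\frac{7}{2}}\right)^{3} = 128^{3} = 2097152$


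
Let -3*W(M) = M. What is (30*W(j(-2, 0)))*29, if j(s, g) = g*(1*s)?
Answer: 0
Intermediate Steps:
j(s, g) = g*s
W(M) = -M/3
(30*W(j(-2, 0)))*29 = (30*(-0*(-2)))*29 = (30*(-1/3*0))*29 = (30*0)*29 = 0*29 = 0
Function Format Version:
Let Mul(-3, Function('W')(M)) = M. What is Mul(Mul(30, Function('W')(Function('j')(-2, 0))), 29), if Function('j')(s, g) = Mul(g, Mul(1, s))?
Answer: 0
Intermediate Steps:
Function('j')(s, g) = Mul(g, s)
Function('W')(M) = Mul(Rational(-1, 3), M)
Mul(Mul(30, Function('W')(Function('j')(-2, 0))), 29) = Mul(Mul(30, Mul(Rational(-1, 3), Mul(0, -2))), 29) = Mul(Mul(30, Mul(Rational(-1, 3), 0)), 29) = Mul(Mul(30, 0), 29) = Mul(0, 29) = 0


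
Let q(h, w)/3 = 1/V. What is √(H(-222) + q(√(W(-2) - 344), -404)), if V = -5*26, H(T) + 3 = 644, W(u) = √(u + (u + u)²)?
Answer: √10832510/130 ≈ 25.318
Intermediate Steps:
W(u) = √(u + 4*u²) (W(u) = √(u + (2*u)²) = √(u + 4*u²))
H(T) = 641 (H(T) = -3 + 644 = 641)
V = -130
q(h, w) = -3/130 (q(h, w) = 3/(-130) = 3*(-1/130) = -3/130)
√(H(-222) + q(√(W(-2) - 344), -404)) = √(641 - 3/130) = √(83327/130) = √10832510/130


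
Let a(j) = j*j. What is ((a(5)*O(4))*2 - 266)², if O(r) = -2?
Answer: 133956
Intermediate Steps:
a(j) = j²
((a(5)*O(4))*2 - 266)² = ((5²*(-2))*2 - 266)² = ((25*(-2))*2 - 266)² = (-50*2 - 266)² = (-100 - 266)² = (-366)² = 133956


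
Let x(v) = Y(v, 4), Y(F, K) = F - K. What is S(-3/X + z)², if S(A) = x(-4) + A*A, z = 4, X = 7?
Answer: 54289/2401 ≈ 22.611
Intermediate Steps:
x(v) = -4 + v (x(v) = v - 1*4 = v - 4 = -4 + v)
S(A) = -8 + A² (S(A) = (-4 - 4) + A*A = -8 + A²)
S(-3/X + z)² = (-8 + (-3/7 + 4)²)² = (-8 + (25/7)²)² = (-8 + 625/49)² = (233/49)² = 54289/2401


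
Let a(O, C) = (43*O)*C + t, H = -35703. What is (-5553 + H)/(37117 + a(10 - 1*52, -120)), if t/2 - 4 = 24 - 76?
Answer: -41256/253741 ≈ -0.16259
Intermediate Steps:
t = -96 (t = 8 + 2*(24 - 76) = 8 + 2*(-52) = 8 - 104 = -96)
a(O, C) = -96 + 43*C*O (a(O, C) = (43*O)*C - 96 = 43*C*O - 96 = -96 + 43*C*O)
(-5553 + H)/(37117 + a(10 - 1*52, -120)) = (-5553 - 35703)/(37117 + (-96 + 43*(-120)*(10 - 1*52))) = -41256/(37117 + (-96 + 43*(-120)*(10 - 52))) = -41256/(37117 + (-96 + 43*(-120)*(-42))) = -41256/(37117 + (-96 + 216720)) = -41256/(37117 + 216624) = -41256/253741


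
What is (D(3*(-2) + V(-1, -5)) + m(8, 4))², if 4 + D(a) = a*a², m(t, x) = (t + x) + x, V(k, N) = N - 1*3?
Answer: 7463824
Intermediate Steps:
V(k, N) = -3 + N (V(k, N) = N - 3 = -3 + N)
m(t, x) = t + 2*x
D(a) = -4 + a³ (D(a) = -4 + a*a² = -4 + a³)
(D(3*(-2) + V(-1, -5)) + m(8, 4))² = ((-4 + (3*(-2) + (-3 - 5))³) + (8 + 2*4))² = ((-4 + (-6 - 8)³) + (8 + 8))² = ((-4 + (-14)³) + 16)² = ((-4 - 2744) + 16)² = (-2748 + 16)² = (-2732)² = 7463824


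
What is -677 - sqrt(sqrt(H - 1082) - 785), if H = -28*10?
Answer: -677 - sqrt(-785 + I*sqrt(1362)) ≈ -677.66 - 28.026*I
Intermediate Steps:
H = -280
-677 - sqrt(sqrt(H - 1082) - 785) = -677 - sqrt(sqrt(-280 - 1082) - 785) = -677 - sqrt(sqrt(-1362) - 785) = -677 - sqrt(I*sqrt(1362) - 785) = -677 - sqrt(-785 + I*sqrt(1362))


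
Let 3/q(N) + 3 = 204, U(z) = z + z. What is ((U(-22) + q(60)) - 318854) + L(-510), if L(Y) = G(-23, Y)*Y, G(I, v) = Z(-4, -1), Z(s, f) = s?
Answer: -21229485/67 ≈ -3.1686e+5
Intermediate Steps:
G(I, v) = -4
U(z) = 2*z
q(N) = 1/67 (q(N) = 3/(-3 + 204) = 3/201 = 3*(1/201) = 1/67)
L(Y) = -4*Y
((U(-22) + q(60)) - 318854) + L(-510) = ((2*(-22) + 1/67) - 318854) - 4*(-510) = ((-44 + 1/67) - 318854) + 2040 = (-2947/67 - 318854) + 2040 = -21366165/67 + 2040 = -21229485/67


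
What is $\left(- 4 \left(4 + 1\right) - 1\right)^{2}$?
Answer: $441$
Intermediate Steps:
$\left(- 4 \left(4 + 1\right) - 1\right)^{2} = \left(\left(-4\right) 5 - 1\right)^{2} = \left(-20 - 1\right)^{2} = \left(-21\right)^{2} = 441$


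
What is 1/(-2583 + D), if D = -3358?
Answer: -1/5941 ≈ -0.00016832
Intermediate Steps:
1/(-2583 + D) = 1/(-2583 - 3358) = 1/(-5941) = -1/5941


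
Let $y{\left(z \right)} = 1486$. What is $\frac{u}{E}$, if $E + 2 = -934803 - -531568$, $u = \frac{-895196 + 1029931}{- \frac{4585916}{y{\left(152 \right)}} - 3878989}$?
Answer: $\frac{20021621}{232617891567609} \approx 8.6071 \cdot 10^{-8}$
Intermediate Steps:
$u = - \frac{20021621}{576876357}$ ($u = \frac{-895196 + 1029931}{- \frac{4585916}{1486} - 3878989} = \frac{134735}{\left(-4585916\right) \frac{1}{1486} - 3878989} = \frac{134735}{- \frac{2292958}{743} - 3878989} = \frac{134735}{- \frac{2884381785}{743}} = 134735 \left(- \frac{743}{2884381785}\right) = - \frac{20021621}{576876357} \approx -0.034707$)
$E = -403237$ ($E = -2 - 403235 = -403237$)
$\frac{u}{E} = - \frac{20021621}{576876357 \left(-403237\right)} = \left(- \frac{20021621}{576876357}\right) \left(- \frac{1}{403237}\right) = \frac{20021621}{232617891567609}$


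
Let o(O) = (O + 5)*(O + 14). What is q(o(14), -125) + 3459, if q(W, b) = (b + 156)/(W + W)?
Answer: 3680407/1064 ≈ 3459.0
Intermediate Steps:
o(O) = (5 + O)*(14 + O)
q(W, b) = (156 + b)/(2*W) (q(W, b) = (156 + b)/((2*W)) = (156 + b)*(1/(2*W)) = (156 + b)/(2*W))
q(o(14), -125) + 3459 = (156 - 125)/(2*(70 + 14² + 19*14)) + 3459 = (½)*31/(70 + 196 + 266) + 3459 = (½)*31/532 + 3459 = (½)*(1/532)*31 + 3459 = 31/1064 + 3459 = 3680407/1064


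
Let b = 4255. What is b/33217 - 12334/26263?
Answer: -297949413/872378071 ≈ -0.34154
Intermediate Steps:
b/33217 - 12334/26263 = 4255/33217 - 12334/26263 = -297949413/872378071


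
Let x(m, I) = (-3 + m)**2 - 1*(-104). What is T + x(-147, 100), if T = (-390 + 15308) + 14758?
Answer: 52280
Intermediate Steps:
x(m, I) = 104 + (-3 + m)**2 (x(m, I) = (-3 + m)**2 + 104 = 104 + (-3 + m)**2)
T = 29676 (T = 14918 + 14758 = 29676)
T + x(-147, 100) = 29676 + (104 + (-3 - 147)**2) = 29676 + (104 + (-150)**2) = 29676 + (104 + 22500) = 29676 + 22604 = 52280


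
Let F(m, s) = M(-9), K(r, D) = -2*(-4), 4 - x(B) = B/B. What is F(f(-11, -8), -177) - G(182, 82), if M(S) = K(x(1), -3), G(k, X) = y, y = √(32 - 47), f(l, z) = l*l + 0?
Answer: 8 - I*√15 ≈ 8.0 - 3.873*I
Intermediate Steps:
x(B) = 3 (x(B) = 4 - B/B = 4 - 1*1 = 4 - 1 = 3)
f(l, z) = l² (f(l, z) = l² + 0 = l²)
y = I*√15 (y = √(-15) = I*√15 ≈ 3.873*I)
K(r, D) = 8
G(k, X) = I*√15
M(S) = 8
F(m, s) = 8
F(f(-11, -8), -177) - G(182, 82) = 8 - I*√15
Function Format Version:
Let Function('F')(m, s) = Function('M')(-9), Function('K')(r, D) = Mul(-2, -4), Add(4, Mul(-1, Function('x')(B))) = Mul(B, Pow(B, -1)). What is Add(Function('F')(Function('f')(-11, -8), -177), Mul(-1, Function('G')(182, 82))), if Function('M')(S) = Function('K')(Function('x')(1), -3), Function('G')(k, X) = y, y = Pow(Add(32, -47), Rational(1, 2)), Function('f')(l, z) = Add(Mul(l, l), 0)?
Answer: Add(8, Mul(-1, I, Pow(15, Rational(1, 2)))) ≈ Add(8.0000, Mul(-3.8730, I))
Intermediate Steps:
Function('x')(B) = 3 (Function('x')(B) = Add(4, Mul(-1, Mul(B, Pow(B, -1)))) = Add(4, Mul(-1, 1)) = Add(4, -1) = 3)
Function('f')(l, z) = Pow(l, 2) (Function('f')(l, z) = Add(Pow(l, 2), 0) = Pow(l, 2))
y = Mul(I, Pow(15, Rational(1, 2))) (y = Pow(-15, Rational(1, 2)) = Mul(I, Pow(15, Rational(1, 2))) ≈ Mul(3.8730, I))
Function('K')(r, D) = 8
Function('G')(k, X) = Mul(I, Pow(15, Rational(1, 2)))
Function('M')(S) = 8
Function('F')(m, s) = 8
Add(Function('F')(Function('f')(-11, -8), -177), Mul(-1, Function('G')(182, 82))) = Add(8, Mul(-1, Mul(I, Pow(15, Rational(1, 2))))) = Add(8, Mul(-1, I, Pow(15, Rational(1, 2))))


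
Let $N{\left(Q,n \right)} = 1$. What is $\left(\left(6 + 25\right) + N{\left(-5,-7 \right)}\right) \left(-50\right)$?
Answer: $-1600$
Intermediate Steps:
$\left(\left(6 + 25\right) + N{\left(-5,-7 \right)}\right) \left(-50\right) = \left(\left(6 + 25\right) + 1\right) \left(-50\right) = \left(31 + 1\right) \left(-50\right) = 32 \left(-50\right) = -1600$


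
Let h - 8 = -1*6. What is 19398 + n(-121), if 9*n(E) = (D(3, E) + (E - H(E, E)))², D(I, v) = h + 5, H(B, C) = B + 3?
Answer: 174598/9 ≈ 19400.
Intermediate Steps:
h = 2 (h = 8 - 1*6 = 8 - 6 = 2)
H(B, C) = 3 + B
D(I, v) = 7 (D(I, v) = 2 + 5 = 7)
n(E) = 16/9 (n(E) = (7 + (E - (3 + E)))²/9 = (7 + (E + (-3 - E)))²/9 = (7 - 3)²/9 = (⅑)*4² = (⅑)*16 = 16/9)
19398 + n(-121) = 19398 + 16/9 = 174598/9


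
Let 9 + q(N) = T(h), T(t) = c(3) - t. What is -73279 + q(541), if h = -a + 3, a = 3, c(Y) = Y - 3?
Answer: -73288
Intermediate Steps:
c(Y) = -3 + Y
h = 0 (h = -1*3 + 3 = -3 + 3 = 0)
T(t) = -t (T(t) = (-3 + 3) - t = 0 - t = -t)
q(N) = -9 (q(N) = -9 - 1*0 = -9 + 0 = -9)
-73279 + q(541) = -73279 - 9 = -73288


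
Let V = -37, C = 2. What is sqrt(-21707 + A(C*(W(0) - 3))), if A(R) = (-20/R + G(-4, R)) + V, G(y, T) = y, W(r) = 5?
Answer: 3*I*sqrt(2417) ≈ 147.49*I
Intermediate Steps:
A(R) = -41 - 20/R (A(R) = (-20/R - 4) - 37 = (-4 - 20/R) - 37 = -41 - 20/R)
sqrt(-21707 + A(C*(W(0) - 3))) = sqrt(-21707 + (-41 - 20*1/(2*(5 - 3)))) = sqrt(-21707 + (-41 - 20/(2*2))) = sqrt(-21707 + (-41 - 20/4)) = sqrt(-21707 + (-41 - 20*1/4)) = sqrt(-21707 + (-41 - 5)) = sqrt(-21707 - 46) = sqrt(-21753) = 3*I*sqrt(2417)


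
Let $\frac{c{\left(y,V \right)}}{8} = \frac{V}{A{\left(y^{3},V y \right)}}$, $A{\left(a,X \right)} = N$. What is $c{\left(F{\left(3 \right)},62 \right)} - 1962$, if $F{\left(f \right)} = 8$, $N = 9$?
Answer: $- \frac{17162}{9} \approx -1906.9$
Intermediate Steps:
$A{\left(a,X \right)} = 9$
$c{\left(y,V \right)} = \frac{8 V}{9}$ ($c{\left(y,V \right)} = 8 \frac{V}{9} = \frac{8 V}{9}$)
$c{\left(F{\left(3 \right)},62 \right)} - 1962 = \frac{8}{9} \cdot 62 - 1962 = \frac{496}{9} + \left(-2296 + 334\right) = \frac{496}{9} - 1962 = - \frac{17162}{9}$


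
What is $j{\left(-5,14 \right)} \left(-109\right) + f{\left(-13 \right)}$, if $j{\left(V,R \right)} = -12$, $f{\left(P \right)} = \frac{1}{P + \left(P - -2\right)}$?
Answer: $\frac{31391}{24} \approx 1308.0$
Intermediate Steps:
$f{\left(P \right)} = \frac{1}{2 + 2 P}$ ($f{\left(P \right)} = \frac{1}{P + \left(P + 2\right)} = \frac{1}{P + \left(2 + P\right)} = \frac{1}{2 + 2 P}$)
$j{\left(-5,14 \right)} \left(-109\right) + f{\left(-13 \right)} = \left(-12\right) \left(-109\right) + \frac{1}{2 \left(1 - 13\right)} = 1308 + \frac{1}{2 \left(-12\right)} = 1308 + \frac{1}{2} \left(- \frac{1}{12}\right) = 1308 - \frac{1}{24} = \frac{31391}{24}$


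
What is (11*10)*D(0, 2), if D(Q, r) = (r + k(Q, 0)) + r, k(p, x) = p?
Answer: 440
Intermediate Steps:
D(Q, r) = Q + 2*r (D(Q, r) = (r + Q) + r = (Q + r) + r = Q + 2*r)
(11*10)*D(0, 2) = (11*10)*(0 + 2*2) = 110*(0 + 4) = 110*4 = 440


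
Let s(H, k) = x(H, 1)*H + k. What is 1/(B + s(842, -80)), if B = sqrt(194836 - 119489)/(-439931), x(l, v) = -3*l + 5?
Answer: -410837839197829882/872110953211263755898737 + 439931*sqrt(75347)/872110953211263755898737 ≈ -4.7108e-7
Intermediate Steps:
x(l, v) = 5 - 3*l
s(H, k) = k + H*(5 - 3*H) (s(H, k) = (5 - 3*H)*H + k = H*(5 - 3*H) + k = k + H*(5 - 3*H))
B = -sqrt(75347)/439931 (B = sqrt(75347)*(-1/439931) = -sqrt(75347)/439931 ≈ -0.00062395)
1/(B + s(842, -80)) = 1/(-sqrt(75347)/439931 + (-80 - 1*842*(-5 + 3*842))) = 1/(-sqrt(75347)/439931 + (-80 - 1*842*(-5 + 2526))) = 1/(-sqrt(75347)/439931 + (-80 - 1*842*2521)) = 1/(-sqrt(75347)/439931 + (-80 - 2122682)) = 1/(-sqrt(75347)/439931 - 2122762) = 1/(-2122762 - sqrt(75347)/439931)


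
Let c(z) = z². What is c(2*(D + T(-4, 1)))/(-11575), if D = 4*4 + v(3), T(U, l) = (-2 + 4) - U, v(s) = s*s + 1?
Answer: -4096/11575 ≈ -0.35387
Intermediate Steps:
v(s) = 1 + s² (v(s) = s² + 1 = 1 + s²)
T(U, l) = 2 - U
D = 26 (D = 4*4 + (1 + 3²) = 16 + (1 + 9) = 16 + 10 = 26)
c(2*(D + T(-4, 1)))/(-11575) = (2*(26 + (2 - 1*(-4))))²/(-11575) = (2*(26 + (2 + 4)))²*(-1/11575) = (2*(26 + 6))²*(-1/11575) = (2*32)²*(-1/11575) = 64²*(-1/11575) = 4096*(-1/11575) = -4096/11575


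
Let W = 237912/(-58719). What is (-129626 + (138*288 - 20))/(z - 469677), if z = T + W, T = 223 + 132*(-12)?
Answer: 38253301/200428393 ≈ 0.19086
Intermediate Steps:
W = -3448/851 (W = 237912*(-1/58719) = -3448/851 ≈ -4.0517)
T = -1361 (T = 223 - 1584 = -1361)
z = -1161659/851 (z = -1361 - 3448/851 = -1161659/851 ≈ -1365.1)
(-129626 + (138*288 - 20))/(z - 469677) = (-129626 + (138*288 - 20))/(-1161659/851 - 469677) = (-129626 + (39744 - 20))/(-400856786/851) = (-129626 + 39724)*(-851/400856786) = -89902*(-851/400856786) = 38253301/200428393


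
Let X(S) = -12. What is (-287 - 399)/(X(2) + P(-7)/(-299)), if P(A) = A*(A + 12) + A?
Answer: 102557/1773 ≈ 57.844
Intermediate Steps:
P(A) = A + A*(12 + A) (P(A) = A*(12 + A) + A = A + A*(12 + A))
(-287 - 399)/(X(2) + P(-7)/(-299)) = (-287 - 399)/(-12 - 7*(13 - 7)/(-299)) = -686/(-12 - 7*6*(-1/299)) = -686/(-12 - 42*(-1/299)) = -686/(-12 + 42/299) = -686/(-3546/299) = -686*(-299/3546) = 102557/1773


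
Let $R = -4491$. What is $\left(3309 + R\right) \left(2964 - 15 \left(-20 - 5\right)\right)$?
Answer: $-3946698$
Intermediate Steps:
$\left(3309 + R\right) \left(2964 - 15 \left(-20 - 5\right)\right) = \left(3309 - 4491\right) \left(2964 - 15 \left(-20 - 5\right)\right) = - 1182 \left(2964 - -375\right) = - 1182 \left(2964 + 375\right) = \left(-1182\right) 3339 = -3946698$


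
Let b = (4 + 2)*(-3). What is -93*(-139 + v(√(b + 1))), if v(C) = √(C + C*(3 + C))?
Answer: 12927 - 93*17^(¼)*√(-√17 + 4*I) ≈ 12757.0 - 419.46*I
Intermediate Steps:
b = -18 (b = 6*(-3) = -18)
-93*(-139 + v(√(b + 1))) = -93*(-139 + √(√(-18 + 1)*(4 + √(-18 + 1)))) = -93*(-139 + √(√(-17)*(4 + √(-17)))) = -93*(-139 + √((I*√17)*(4 + I*√17))) = -93*(-139 + √(I*√17*(4 + I*√17))) = -93*(-139 + 17^(¼)*√(I*(4 + I*√17))) = 12927 - 93*17^(¼)*√(I*(4 + I*√17))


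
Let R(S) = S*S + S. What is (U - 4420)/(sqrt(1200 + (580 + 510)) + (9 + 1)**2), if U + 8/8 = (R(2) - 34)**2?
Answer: -36370/771 + 3637*sqrt(2290)/7710 ≈ -24.599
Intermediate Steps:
R(S) = S + S**2 (R(S) = S**2 + S = S + S**2)
U = 783 (U = -1 + (2*(1 + 2) - 34)**2 = -1 + (2*3 - 34)**2 = -1 + (6 - 34)**2 = -1 + (-28)**2 = -1 + 784 = 783)
(U - 4420)/(sqrt(1200 + (580 + 510)) + (9 + 1)**2) = (783 - 4420)/(sqrt(1200 + (580 + 510)) + (9 + 1)**2) = -3637/(sqrt(1200 + 1090) + 10**2) = -3637/(sqrt(2290) + 100) = -3637/(100 + sqrt(2290))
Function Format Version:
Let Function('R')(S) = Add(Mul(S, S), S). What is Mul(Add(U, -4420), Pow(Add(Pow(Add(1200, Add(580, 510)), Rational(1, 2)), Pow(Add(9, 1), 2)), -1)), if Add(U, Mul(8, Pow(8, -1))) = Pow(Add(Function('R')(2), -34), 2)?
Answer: Add(Rational(-36370, 771), Mul(Rational(3637, 7710), Pow(2290, Rational(1, 2)))) ≈ -24.599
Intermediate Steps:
Function('R')(S) = Add(S, Pow(S, 2)) (Function('R')(S) = Add(Pow(S, 2), S) = Add(S, Pow(S, 2)))
U = 783 (U = Add(-1, Pow(Add(Mul(2, Add(1, 2)), -34), 2)) = Add(-1, Pow(Add(Mul(2, 3), -34), 2)) = Add(-1, Pow(Add(6, -34), 2)) = Add(-1, Pow(-28, 2)) = Add(-1, 784) = 783)
Mul(Add(U, -4420), Pow(Add(Pow(Add(1200, Add(580, 510)), Rational(1, 2)), Pow(Add(9, 1), 2)), -1)) = Mul(Add(783, -4420), Pow(Add(Pow(Add(1200, Add(580, 510)), Rational(1, 2)), Pow(Add(9, 1), 2)), -1)) = Mul(-3637, Pow(Add(Pow(Add(1200, 1090), Rational(1, 2)), Pow(10, 2)), -1)) = Mul(-3637, Pow(Add(Pow(2290, Rational(1, 2)), 100), -1)) = Mul(-3637, Pow(Add(100, Pow(2290, Rational(1, 2))), -1))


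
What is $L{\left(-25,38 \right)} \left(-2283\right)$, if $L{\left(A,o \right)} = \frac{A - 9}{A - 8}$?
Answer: $- \frac{25874}{11} \approx -2352.2$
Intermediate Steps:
$L{\left(A,o \right)} = \frac{-9 + A}{-8 + A}$
$L{\left(-25,38 \right)} \left(-2283\right) = \frac{-9 - 25}{-8 - 25} \left(-2283\right) = \frac{1}{-33} \left(-34\right) \left(-2283\right) = \left(- \frac{1}{33}\right) \left(-34\right) \left(-2283\right) = \frac{34}{33} \left(-2283\right) = - \frac{25874}{11}$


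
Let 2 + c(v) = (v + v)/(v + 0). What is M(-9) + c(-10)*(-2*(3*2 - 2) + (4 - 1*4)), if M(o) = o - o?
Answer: 0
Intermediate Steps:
M(o) = 0
c(v) = 0 (c(v) = -2 + (v + v)/(v + 0) = -2 + (2*v)/v = -2 + 2 = 0)
M(-9) + c(-10)*(-2*(3*2 - 2) + (4 - 1*4)) = 0 + 0*(-2*(3*2 - 2) + (4 - 1*4)) = 0 + 0*(-2*(6 - 2) + (4 - 4)) = 0 + 0*(-2*4 + 0) = 0 + 0*(-8 + 0) = 0 + 0*(-8) = 0 + 0 = 0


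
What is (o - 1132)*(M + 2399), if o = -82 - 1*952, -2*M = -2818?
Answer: -8248128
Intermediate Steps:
M = 1409 (M = -1/2*(-2818) = 1409)
o = -1034 (o = -82 - 952 = -1034)
(o - 1132)*(M + 2399) = (-1034 - 1132)*(1409 + 2399) = -2166*3808 = -8248128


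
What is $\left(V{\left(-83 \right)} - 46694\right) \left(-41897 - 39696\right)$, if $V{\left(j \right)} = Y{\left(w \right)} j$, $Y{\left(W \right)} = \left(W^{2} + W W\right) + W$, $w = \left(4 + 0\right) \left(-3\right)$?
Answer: $5679035986$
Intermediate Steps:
$w = -12$ ($w = 4 \left(-3\right) = -12$)
$Y{\left(W \right)} = W + 2 W^{2}$ ($Y{\left(W \right)} = \left(W^{2} + W^{2}\right) + W = 2 W^{2} + W = W + 2 W^{2}$)
$V{\left(j \right)} = 276 j$ ($V{\left(j \right)} = - 12 \left(1 + 2 \left(-12\right)\right) j = - 12 \left(1 - 24\right) j = \left(-12\right) \left(-23\right) j = 276 j$)
$\left(V{\left(-83 \right)} - 46694\right) \left(-41897 - 39696\right) = \left(276 \left(-83\right) - 46694\right) \left(-41897 - 39696\right) = \left(-22908 - 46694\right) \left(-41897 - 39696\right) = - 69602 \left(-41897 - 39696\right) = \left(-69602\right) \left(-81593\right) = 5679035986$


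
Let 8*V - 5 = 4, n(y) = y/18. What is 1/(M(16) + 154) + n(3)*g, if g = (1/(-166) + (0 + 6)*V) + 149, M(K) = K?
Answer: 4396091/169320 ≈ 25.963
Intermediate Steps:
n(y) = y/18 (n(y) = y*(1/18) = y/18)
V = 9/8 (V = 5/8 + (⅛)*4 = 5/8 + ½ = 9/8 ≈ 1.1250)
g = 51707/332 (g = (1/(-166) + (0 + 6)*(9/8)) + 149 = (-1/166 + 6*(9/8)) + 149 = (-1/166 + 27/4) + 149 = 2239/332 + 149 = 51707/332 ≈ 155.74)
1/(M(16) + 154) + n(3)*g = 1/(16 + 154) + ((1/18)*3)*(51707/332) = 1/170 + (⅙)*(51707/332) = 1/170 + 51707/1992 = 4396091/169320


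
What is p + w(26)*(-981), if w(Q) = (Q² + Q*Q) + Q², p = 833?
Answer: -1988635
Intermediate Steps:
w(Q) = 3*Q² (w(Q) = (Q² + Q²) + Q² = 2*Q² + Q² = 3*Q²)
p + w(26)*(-981) = 833 + (3*26²)*(-981) = 833 + (3*676)*(-981) = 833 + 2028*(-981) = 833 - 1989468 = -1988635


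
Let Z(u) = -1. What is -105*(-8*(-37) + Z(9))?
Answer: -30975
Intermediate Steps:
-105*(-8*(-37) + Z(9)) = -105*(-8*(-37) - 1) = -105*(296 - 1) = -105*295 = -30975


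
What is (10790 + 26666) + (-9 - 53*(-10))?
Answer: 37977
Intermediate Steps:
(10790 + 26666) + (-9 - 53*(-10)) = 37456 + (-9 + 530) = 37456 + 521 = 37977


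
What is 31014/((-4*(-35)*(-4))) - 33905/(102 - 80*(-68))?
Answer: -47716597/775880 ≈ -61.500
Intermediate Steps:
31014/((-4*(-35)*(-4))) - 33905/(102 - 80*(-68)) = 31014/((140*(-4))) - 33905/(102 + 5440) = 31014/(-560) - 33905/5542 = 31014*(-1/560) - 33905*1/5542 = -15507/280 - 33905/5542 = -47716597/775880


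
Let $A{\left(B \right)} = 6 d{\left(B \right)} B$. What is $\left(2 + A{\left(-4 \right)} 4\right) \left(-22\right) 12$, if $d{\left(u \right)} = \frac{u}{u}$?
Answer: $24816$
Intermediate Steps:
$d{\left(u \right)} = 1$
$A{\left(B \right)} = 6 B$ ($A{\left(B \right)} = 6 \cdot 1 B = 6 B$)
$\left(2 + A{\left(-4 \right)} 4\right) \left(-22\right) 12 = \left(2 + 6 \left(-4\right) 4\right) \left(-22\right) 12 = \left(2 - 96\right) \left(-22\right) 12 = \left(-94\right) \left(-22\right) 12 = 2068 \cdot 12 = 24816$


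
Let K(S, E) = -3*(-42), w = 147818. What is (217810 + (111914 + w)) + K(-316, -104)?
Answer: 477668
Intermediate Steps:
K(S, E) = 126
(217810 + (111914 + w)) + K(-316, -104) = (217810 + (111914 + 147818)) + 126 = (217810 + 259732) + 126 = 477542 + 126 = 477668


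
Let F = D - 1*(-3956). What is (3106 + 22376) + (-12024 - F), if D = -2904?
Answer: 12406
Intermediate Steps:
F = 1052 (F = -2904 - 1*(-3956) = -2904 + 3956 = 1052)
(3106 + 22376) + (-12024 - F) = (3106 + 22376) + (-12024 - 1*1052) = 25482 + (-12024 - 1052) = 25482 - 13076 = 12406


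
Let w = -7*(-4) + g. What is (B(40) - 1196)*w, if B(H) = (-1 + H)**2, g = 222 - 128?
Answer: 39650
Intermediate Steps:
g = 94
w = 122 (w = -7*(-4) + 94 = 28 + 94 = 122)
(B(40) - 1196)*w = ((-1 + 40)**2 - 1196)*122 = (39**2 - 1196)*122 = (1521 - 1196)*122 = 325*122 = 39650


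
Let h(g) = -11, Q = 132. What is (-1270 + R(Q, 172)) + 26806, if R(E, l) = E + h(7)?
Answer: 25657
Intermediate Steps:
R(E, l) = -11 + E (R(E, l) = E - 11 = -11 + E)
(-1270 + R(Q, 172)) + 26806 = (-1270 + (-11 + 132)) + 26806 = (-1270 + 121) + 26806 = -1149 + 26806 = 25657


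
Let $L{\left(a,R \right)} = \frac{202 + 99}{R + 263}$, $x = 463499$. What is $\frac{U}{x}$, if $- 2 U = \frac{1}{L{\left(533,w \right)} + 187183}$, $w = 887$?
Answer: $- \frac{575}{99773142827749} \approx -5.7631 \cdot 10^{-12}$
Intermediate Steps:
$L{\left(a,R \right)} = \frac{301}{263 + R}$
$U = - \frac{575}{215260751}$ ($U = - \frac{1}{2 \left(\frac{301}{263 + 887} + 187183\right)} = - \frac{1}{2 \left(\frac{301}{1150} + 187183\right)} = - \frac{1}{2 \cdot \frac{215260751}{1150}} = \left(- \frac{1}{2}\right) \frac{1150}{215260751} = - \frac{575}{215260751} \approx -2.6712 \cdot 10^{-6}$)
$\frac{U}{x} = - \frac{575}{215260751 \cdot 463499} = \left(- \frac{575}{215260751}\right) \frac{1}{463499} = - \frac{575}{99773142827749}$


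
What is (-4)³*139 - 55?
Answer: -8951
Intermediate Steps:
(-4)³*139 - 55 = -64*139 - 55 = -8896 - 55 = -8951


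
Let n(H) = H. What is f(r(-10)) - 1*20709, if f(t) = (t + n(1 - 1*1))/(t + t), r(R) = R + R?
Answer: -41417/2 ≈ -20709.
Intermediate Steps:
r(R) = 2*R
f(t) = ½ (f(t) = (t + (1 - 1*1))/(t + t) = (t + (1 - 1))/((2*t)) = (t + 0)*(1/(2*t)) = t*(1/(2*t)) = ½)
f(r(-10)) - 1*20709 = ½ - 1*20709 = ½ - 20709 = -41417/2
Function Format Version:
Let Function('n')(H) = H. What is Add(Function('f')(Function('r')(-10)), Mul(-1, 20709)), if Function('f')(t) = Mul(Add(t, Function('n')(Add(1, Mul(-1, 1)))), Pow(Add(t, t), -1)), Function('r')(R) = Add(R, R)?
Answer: Rational(-41417, 2) ≈ -20709.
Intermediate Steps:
Function('r')(R) = Mul(2, R)
Function('f')(t) = Rational(1, 2) (Function('f')(t) = Mul(Add(t, Add(1, Mul(-1, 1))), Pow(Add(t, t), -1)) = Mul(Add(t, Add(1, -1)), Pow(Mul(2, t), -1)) = Mul(Add(t, 0), Mul(Rational(1, 2), Pow(t, -1))) = Mul(t, Mul(Rational(1, 2), Pow(t, -1))) = Rational(1, 2))
Add(Function('f')(Function('r')(-10)), Mul(-1, 20709)) = Add(Rational(1, 2), Mul(-1, 20709)) = Add(Rational(1, 2), -20709) = Rational(-41417, 2)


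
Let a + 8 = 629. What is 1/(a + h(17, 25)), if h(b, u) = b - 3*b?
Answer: 1/587 ≈ 0.0017036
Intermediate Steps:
a = 621 (a = -8 + 629 = 621)
h(b, u) = -2*b
1/(a + h(17, 25)) = 1/(621 - 2*17) = 1/(621 - 34) = 1/587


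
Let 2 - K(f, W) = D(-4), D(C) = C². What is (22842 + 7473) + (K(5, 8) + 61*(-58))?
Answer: 26763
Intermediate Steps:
K(f, W) = -14 (K(f, W) = 2 - 1*(-4)² = 2 - 1*16 = 2 - 16 = -14)
(22842 + 7473) + (K(5, 8) + 61*(-58)) = (22842 + 7473) + (-14 + 61*(-58)) = 30315 + (-14 - 3538) = 30315 - 3552 = 26763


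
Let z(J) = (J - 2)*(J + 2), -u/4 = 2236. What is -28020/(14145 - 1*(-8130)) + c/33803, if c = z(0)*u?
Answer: -910604/4563405 ≈ -0.19954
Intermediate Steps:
u = -8944 (u = -4*2236 = -8944)
z(J) = (-2 + J)*(2 + J)
c = 35776 (c = (-4 + 0²)*(-8944) = (-4 + 0)*(-8944) = -4*(-8944) = 35776)
-28020/(14145 - 1*(-8130)) + c/33803 = -28020/(14145 - 1*(-8130)) + 35776/33803 = -28020/(14145 + 8130) + 35776*(1/33803) = -28020/22275 + 35776/33803 = -28020*1/22275 + 35776/33803 = -1868/1485 + 35776/33803 = -910604/4563405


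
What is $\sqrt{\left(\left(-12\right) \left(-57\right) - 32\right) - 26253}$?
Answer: $i \sqrt{25601} \approx 160.0 i$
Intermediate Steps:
$\sqrt{\left(\left(-12\right) \left(-57\right) - 32\right) - 26253} = \sqrt{\left(684 - 32\right) - 26253} = \sqrt{652 - 26253} = \sqrt{-25601} = i \sqrt{25601}$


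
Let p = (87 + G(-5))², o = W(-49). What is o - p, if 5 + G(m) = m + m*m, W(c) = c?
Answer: -10453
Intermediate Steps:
o = -49
G(m) = -5 + m + m² (G(m) = -5 + (m + m*m) = -5 + (m + m²) = -5 + m + m²)
p = 10404 (p = (87 + (-5 - 5 + (-5)²))² = (87 + (-5 - 5 + 25))² = (87 + 15)² = 102² = 10404)
o - p = -49 - 1*10404 = -49 - 10404 = -10453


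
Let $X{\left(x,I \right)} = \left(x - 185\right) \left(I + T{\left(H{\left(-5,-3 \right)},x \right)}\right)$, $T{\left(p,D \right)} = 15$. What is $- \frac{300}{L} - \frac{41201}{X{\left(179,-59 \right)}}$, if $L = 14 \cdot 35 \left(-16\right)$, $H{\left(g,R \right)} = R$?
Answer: $- \frac{1009177}{6468} \approx -156.03$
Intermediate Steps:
$X{\left(x,I \right)} = \left(-185 + x\right) \left(15 + I\right)$ ($X{\left(x,I \right)} = \left(x - 185\right) \left(I + 15\right) = \left(-185 + x\right) \left(15 + I\right)$)
$L = -7840$ ($L = 490 \left(-16\right) = -7840$)
$- \frac{300}{L} - \frac{41201}{X{\left(179,-59 \right)}} = - \frac{300}{-7840} - \frac{41201}{-2775 - -10915 + 15 \cdot 179 - 10561} = \left(-300\right) \left(- \frac{1}{7840}\right) - \frac{41201}{-2775 + 10915 + 2685 - 10561} = \frac{15}{392} - \frac{41201}{264} = - \frac{1009177}{6468}$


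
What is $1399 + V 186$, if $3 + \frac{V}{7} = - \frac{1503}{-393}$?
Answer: $\frac{323885}{131} \approx 2472.4$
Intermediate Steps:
$V = \frac{756}{131}$ ($V = -21 + 7 \left(- \frac{1503}{-393}\right) = -21 + 7 \left(\left(-1503\right) \left(- \frac{1}{393}\right)\right) = -21 + 7 \cdot \frac{501}{131} = -21 + \frac{3507}{131} = \frac{756}{131} \approx 5.771$)
$1399 + V 186 = 1399 + \frac{756}{131} \cdot 186 = 1399 + \frac{140616}{131} = \frac{323885}{131}$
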